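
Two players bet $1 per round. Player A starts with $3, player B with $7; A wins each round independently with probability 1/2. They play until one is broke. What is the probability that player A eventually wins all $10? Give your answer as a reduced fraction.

With a fair step, P(i) = ½P(i−1) + ½P(i+1) with P(0)=0, P(10)=1 has the linear solution P(i) = i/10.
P(3) = 3/10.

3/10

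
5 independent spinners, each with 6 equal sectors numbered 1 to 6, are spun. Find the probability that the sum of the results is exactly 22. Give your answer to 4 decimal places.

0.0540

There are 6^5 = 7776 equally likely outcomes.
The number of ordered 5-tuples from {1,…,6} summing to 22 is 420.
P(sum = 22) = 420/7776 = 35/648 ≈ 0.0540.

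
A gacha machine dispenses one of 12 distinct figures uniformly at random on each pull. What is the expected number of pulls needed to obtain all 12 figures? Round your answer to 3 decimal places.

37.239

After i distinct types are collected, each trial gives a new one with probability (12−i)/12, so the expected wait for the next new type is 12/(12−i).
E = 12/12 + 12/11 + 12/10 + 12/9 + 12/8 + 12/7 + 12/6 + 12/5 + 12/4 + 12/3 + 12/2 + 12/1 = 86021/2310 ≈ 37.239.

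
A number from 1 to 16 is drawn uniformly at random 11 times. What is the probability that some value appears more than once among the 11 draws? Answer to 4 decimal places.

P(all 11 different) = 16/16 · 15/16 · ··· · 6/16 ≈ 0.0099.
P(at least two equal) = 1 − 0.0099 = 0.9901.

0.9901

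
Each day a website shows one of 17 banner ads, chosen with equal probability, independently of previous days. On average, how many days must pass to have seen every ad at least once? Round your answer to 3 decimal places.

After i distinct types are collected, each trial gives a new one with probability (17−i)/17, so the expected wait for the next new type is 17/(17−i).
E = 17/17 + 17/16 + 17/15 + 17/14 + 17/13 + 17/12 + 17/11 + 17/10 + 17/9 + 17/8 + 17/7 + 17/6 + 17/5 + 17/4 + 17/3 + 17/2 + 17/1 = 42142223/720720 ≈ 58.472.

58.472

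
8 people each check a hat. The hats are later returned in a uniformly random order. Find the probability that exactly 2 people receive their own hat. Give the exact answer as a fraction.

Choose which 2 of the 8 are fixed: C(8,2) = 28 ways.
The remaining 6 must have no fixed point: D(6) = 265.
P = 28·265/40320 = 53/288.

53/288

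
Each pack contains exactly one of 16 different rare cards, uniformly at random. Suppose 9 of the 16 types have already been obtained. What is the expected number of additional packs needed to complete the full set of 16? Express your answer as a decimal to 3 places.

Starting from 9 distinct types, each trial gives a new one with probability (16−i)/16 when i types are held, so the wait for the next new type is 16/(16−i).
E = 16/7 + 16/6 + 16/5 + 16/4 + 16/3 + 16/2 + 16/1 = 1452/35 ≈ 41.486.

41.486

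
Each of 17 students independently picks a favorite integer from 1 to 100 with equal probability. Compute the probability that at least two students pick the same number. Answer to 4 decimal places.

It's easier to compute the probability that all 17 are distinct.
P(all distinct) = 100/100 · 99/100 · ··· · 84/100 ≈ 0.2365.
So the probability of at least one match is 1 − 0.2365 = 0.7635.

0.7635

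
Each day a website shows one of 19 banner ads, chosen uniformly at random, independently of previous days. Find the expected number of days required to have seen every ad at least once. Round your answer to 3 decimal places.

After i distinct types are collected, each trial gives a new one with probability (19−i)/19, so the expected wait for the next new type is 19/(19−i).
E = 19/19 + 19/18 + 19/17 + 19/16 + 19/15 + 19/14 + 19/13 + 19/12 + 19/11 + 19/10 + 19/9 + 19/8 + 19/7 + 19/6 + 19/5 + 19/4 + 19/3 + 19/2 + 19/1 = 275295799/4084080 ≈ 67.407.

67.407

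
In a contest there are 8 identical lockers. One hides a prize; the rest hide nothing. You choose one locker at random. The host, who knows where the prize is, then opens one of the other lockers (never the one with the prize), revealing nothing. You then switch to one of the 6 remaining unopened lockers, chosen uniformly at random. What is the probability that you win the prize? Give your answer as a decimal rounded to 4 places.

0.1458

Your original locker holds the prize with probability 1/8, so the other 7 collectively hold it with probability 7/8.
The host can always find an empty locker to open, so this doesn't change that 7/8; it is now spread over the 6 remaining unopened lockers.
P(win by switching) = (7/8) · (1/6) = 7/48 ≈ 0.1458.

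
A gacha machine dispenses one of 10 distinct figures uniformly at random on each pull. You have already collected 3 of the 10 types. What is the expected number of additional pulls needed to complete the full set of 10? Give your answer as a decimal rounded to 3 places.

25.929

Starting from 3 distinct types, each trial gives a new one with probability (10−i)/10 when i types are held, so the wait for the next new type is 10/(10−i).
E = 10/7 + 10/6 + 10/5 + 10/4 + 10/3 + 10/2 + 10/1 = 363/14 ≈ 25.929.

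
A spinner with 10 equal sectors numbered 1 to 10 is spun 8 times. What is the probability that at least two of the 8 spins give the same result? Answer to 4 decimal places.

0.9819

P(all 8 different) = 10/10 · 9/10 · ··· · 3/10 ≈ 0.0181.
P(at least two equal) = 1 − 0.0181 = 0.9819.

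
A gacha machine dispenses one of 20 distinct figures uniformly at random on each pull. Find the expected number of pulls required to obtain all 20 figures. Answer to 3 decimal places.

After i distinct types are collected, each trial gives a new one with probability (20−i)/20, so the expected wait for the next new type is 20/(20−i).
E = 20/20 + 20/19 + 20/18 + 20/17 + 20/16 + 20/15 + 20/14 + 20/13 + 20/12 + 20/11 + 20/10 + 20/9 + 20/8 + 20/7 + 20/6 + 20/5 + 20/4 + 20/3 + 20/2 + 20/1 = 279175675/3879876 ≈ 71.955.

71.955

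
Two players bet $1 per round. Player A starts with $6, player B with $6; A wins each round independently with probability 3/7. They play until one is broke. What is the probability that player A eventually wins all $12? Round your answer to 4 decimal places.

0.1511

Let r = q/p = (4/7)/(3/7) = 4/3. The recurrence P(i) = p·P(i+1) + q·P(i−1) with P(0)=0, P(12)=1 gives P(i) = (1 − r^i)/(1 − r^12).
P(6) = (1 − (4/3)^6) / (1 − (4/3)^12) = 729/4825 ≈ 0.1511.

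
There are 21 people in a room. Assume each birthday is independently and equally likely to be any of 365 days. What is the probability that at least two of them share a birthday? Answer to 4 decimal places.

0.4437

It's easier to compute the probability that all 21 are distinct.
P(all distinct) = 365/365 · 364/365 · ··· · 345/365 ≈ 0.5563.
So the probability of at least one match is 1 − 0.5563 = 0.4437.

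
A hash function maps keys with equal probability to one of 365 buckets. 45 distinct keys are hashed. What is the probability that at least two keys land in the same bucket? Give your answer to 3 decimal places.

It's easier to compute the probability that all 45 are distinct.
P(all distinct) = 365/365 · 364/365 · ··· · 321/365 ≈ 0.059.
So the probability of at least one match is 1 − 0.059 = 0.941.

0.941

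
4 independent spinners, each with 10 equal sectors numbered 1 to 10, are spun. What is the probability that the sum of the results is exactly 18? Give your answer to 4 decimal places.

There are 10^4 = 10000 equally likely outcomes.
The number of ordered 4-tuples from {1,…,10} summing to 18 is 540.
P(sum = 18) = 540/10000 = 27/500 ≈ 0.0540.

0.0540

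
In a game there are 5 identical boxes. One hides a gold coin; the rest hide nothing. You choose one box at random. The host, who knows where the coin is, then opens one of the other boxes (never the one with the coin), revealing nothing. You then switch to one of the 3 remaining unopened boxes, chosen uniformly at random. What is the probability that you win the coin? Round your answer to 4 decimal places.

0.2667

Your original box holds the coin with probability 1/5, so the other 4 collectively hold it with probability 4/5.
The host can always find an empty box to open, so this doesn't change that 4/5; it is now spread over the 3 remaining unopened boxes.
P(win by switching) = (4/5) · (1/3) = 4/15 ≈ 0.2667.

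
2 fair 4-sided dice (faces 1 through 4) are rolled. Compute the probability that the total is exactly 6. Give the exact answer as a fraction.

3/16

There are 4^2 = 16 equally likely outcomes.
The number of ordered 2-tuples from {1,…,4} summing to 6 is 3.
P(sum = 6) = 3/16.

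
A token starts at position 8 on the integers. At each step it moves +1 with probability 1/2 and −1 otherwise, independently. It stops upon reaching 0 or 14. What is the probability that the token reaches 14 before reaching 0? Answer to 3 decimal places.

0.571

With a fair step, P(i) = ½P(i−1) + ½P(i+1) with P(0)=0, P(14)=1 has the linear solution P(i) = i/14.
P(8) = 8/14 = 4/7 ≈ 0.571.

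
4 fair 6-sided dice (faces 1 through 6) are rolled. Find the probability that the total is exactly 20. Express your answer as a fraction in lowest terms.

There are 6^4 = 1296 equally likely outcomes.
The number of ordered 4-tuples from {1,…,6} summing to 20 is 35.
P(sum = 20) = 35/1296.

35/1296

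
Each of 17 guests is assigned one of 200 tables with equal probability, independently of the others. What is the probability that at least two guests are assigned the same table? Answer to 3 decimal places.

0.503

It's easier to compute the probability that all 17 are distinct.
P(all distinct) = 200/200 · 199/200 · ··· · 184/200 ≈ 0.497.
So the probability of at least one match is 1 − 0.497 = 0.503.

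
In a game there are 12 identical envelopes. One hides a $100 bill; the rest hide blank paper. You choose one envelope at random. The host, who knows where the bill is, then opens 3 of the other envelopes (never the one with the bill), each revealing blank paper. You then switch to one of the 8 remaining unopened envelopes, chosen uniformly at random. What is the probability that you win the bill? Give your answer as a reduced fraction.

11/96

Your original envelope holds the bill with probability 1/12, so the other 11 collectively hold it with probability 11/12.
The host can always find 3 empty envelopes to open, so the reveals don't change that 11/12; it is now spread over the 8 remaining unopened envelopes.
P(win by switching) = (11/12) · (1/8) = 11/96.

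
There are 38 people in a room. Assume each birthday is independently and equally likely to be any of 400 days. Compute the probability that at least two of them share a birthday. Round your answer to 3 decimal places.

It's easier to compute the probability that all 38 are distinct.
P(all distinct) = 400/400 · 399/400 · ··· · 363/400 ≈ 0.163.
So the probability of at least one match is 1 − 0.163 = 0.837.

0.837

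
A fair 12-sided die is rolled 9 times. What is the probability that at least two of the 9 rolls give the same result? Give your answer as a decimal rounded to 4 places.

0.9845

P(all 9 different) = 12/12 · 11/12 · ··· · 4/12 ≈ 0.0155.
P(at least two equal) = 1 − 0.0155 = 0.9845.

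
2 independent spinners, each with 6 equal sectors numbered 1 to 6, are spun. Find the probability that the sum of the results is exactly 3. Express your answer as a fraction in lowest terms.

1/18

There are 6^2 = 36 equally likely outcomes.
The number of ordered 2-tuples from {1,…,6} summing to 3 is 2.
P(sum = 3) = 2/36 = 1/18.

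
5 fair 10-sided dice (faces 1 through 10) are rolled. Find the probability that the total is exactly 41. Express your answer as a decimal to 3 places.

0.007

There are 10^5 = 100000 equally likely outcomes.
The number of ordered 5-tuples from {1,…,10} summing to 41 is 715.
P(sum = 41) = 715/100000 = 143/20000 ≈ 0.007.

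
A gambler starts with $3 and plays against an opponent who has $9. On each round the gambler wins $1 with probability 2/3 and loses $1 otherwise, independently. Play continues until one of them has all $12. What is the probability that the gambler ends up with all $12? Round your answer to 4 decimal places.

0.8752

Let r = q/p = (1/3)/(2/3) = 1/2. The recurrence P(i) = p·P(i+1) + q·P(i−1) with P(0)=0, P(12)=1 gives P(i) = (1 − r^i)/(1 − r^12).
P(3) = (1 − (1/2)^3) / (1 − (1/2)^12) = 512/585 ≈ 0.8752.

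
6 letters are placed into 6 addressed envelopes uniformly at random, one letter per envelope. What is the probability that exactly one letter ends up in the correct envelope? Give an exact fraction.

Choose which one is fixed: C(6,1) = 6 ways.
The remaining 5 must have no fixed point: D(5) = 44.
P = 6·44/720 = 11/30.

11/30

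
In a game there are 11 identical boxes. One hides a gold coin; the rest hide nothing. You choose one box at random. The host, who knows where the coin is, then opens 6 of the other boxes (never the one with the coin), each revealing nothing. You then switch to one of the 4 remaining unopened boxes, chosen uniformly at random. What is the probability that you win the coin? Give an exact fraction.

Your original box holds the coin with probability 1/11, so the other 10 collectively hold it with probability 10/11.
The host can always find 6 empty boxes to open, so the reveals don't change that 10/11; it is now spread over the 4 remaining unopened boxes.
P(win by switching) = (10/11) · (1/4) = 5/22.

5/22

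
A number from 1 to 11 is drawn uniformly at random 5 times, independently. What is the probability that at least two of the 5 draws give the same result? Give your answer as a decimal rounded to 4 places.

0.6558

P(all 5 different) = 11/11 · 10/11 · ··· · 7/11 ≈ 0.3442.
P(at least two equal) = 1 − 0.3442 = 0.6558.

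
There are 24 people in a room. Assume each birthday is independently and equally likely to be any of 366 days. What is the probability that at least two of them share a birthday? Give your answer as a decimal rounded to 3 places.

0.537

It's easier to compute the probability that all 24 are distinct.
P(all distinct) = 366/366 · 365/366 · ··· · 343/366 ≈ 0.463.
So the probability of at least one match is 1 − 0.463 = 0.537.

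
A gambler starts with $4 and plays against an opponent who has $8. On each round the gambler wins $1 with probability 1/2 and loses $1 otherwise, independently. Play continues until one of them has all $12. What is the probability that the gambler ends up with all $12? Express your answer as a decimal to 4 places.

With a fair step, P(i) = ½P(i−1) + ½P(i+1) with P(0)=0, P(12)=1 has the linear solution P(i) = i/12.
P(4) = 4/12 = 1/3 ≈ 0.3333.

0.3333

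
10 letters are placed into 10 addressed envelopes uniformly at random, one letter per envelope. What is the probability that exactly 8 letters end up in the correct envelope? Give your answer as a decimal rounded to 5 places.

Choose which 8 of the 10 are fixed: C(10,8) = 45 ways.
The remaining 2 must have no fixed point: D(2) = 1.
P = 45·1/3628800 = 1/80640 ≈ 0.00001.

0.00001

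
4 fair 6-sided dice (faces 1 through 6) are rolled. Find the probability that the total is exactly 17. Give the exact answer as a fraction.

There are 6^4 = 1296 equally likely outcomes.
The number of ordered 4-tuples from {1,…,6} summing to 17 is 104.
P(sum = 17) = 104/1296 = 13/162.

13/162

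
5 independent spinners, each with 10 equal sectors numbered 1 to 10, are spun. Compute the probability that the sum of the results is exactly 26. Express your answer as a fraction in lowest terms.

There are 10^5 = 100000 equally likely outcomes.
The number of ordered 5-tuples from {1,…,10} summing to 26 is 5875.
P(sum = 26) = 5875/100000 = 47/800.

47/800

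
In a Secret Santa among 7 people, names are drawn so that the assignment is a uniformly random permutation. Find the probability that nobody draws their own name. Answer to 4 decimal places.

This is the derangement probability: permutations of 7 with no fixed point.
D(7) = 7! · (1 − 1/1! + 1/2! − ··· + (−1)^7/7!) = 1854.
P = 1854/5040 = 103/280 ≈ 0.3679.

0.3679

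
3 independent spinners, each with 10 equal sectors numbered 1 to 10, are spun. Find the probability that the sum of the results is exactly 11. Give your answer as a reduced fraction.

There are 10^3 = 1000 equally likely outcomes.
The number of ordered 3-tuples from {1,…,10} summing to 11 is 45.
P(sum = 11) = 45/1000 = 9/200.

9/200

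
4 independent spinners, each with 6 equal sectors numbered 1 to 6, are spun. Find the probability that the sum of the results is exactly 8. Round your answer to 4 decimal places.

0.0270

There are 6^4 = 1296 equally likely outcomes.
The number of ordered 4-tuples from {1,…,6} summing to 8 is 35.
P(sum = 8) = 35/1296 ≈ 0.0270.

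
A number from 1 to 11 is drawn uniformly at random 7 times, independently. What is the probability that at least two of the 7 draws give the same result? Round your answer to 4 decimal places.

P(all 7 different) = 11/11 · 10/11 · ··· · 5/11 ≈ 0.0853.
P(at least two equal) = 1 − 0.0853 = 0.9147.

0.9147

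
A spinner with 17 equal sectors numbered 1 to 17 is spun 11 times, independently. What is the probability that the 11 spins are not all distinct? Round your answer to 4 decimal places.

P(all 11 different) = 17/17 · 16/17 · ··· · 7/17 ≈ 0.0144.
P(at least two equal) = 1 − 0.0144 = 0.9856.

0.9856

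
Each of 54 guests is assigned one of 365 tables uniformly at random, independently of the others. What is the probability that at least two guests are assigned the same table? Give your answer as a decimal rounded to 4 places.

0.9839

It's easier to compute the probability that all 54 are distinct.
P(all distinct) = 365/365 · 364/365 · ··· · 312/365 ≈ 0.0161.
So the probability of at least one match is 1 − 0.0161 = 0.9839.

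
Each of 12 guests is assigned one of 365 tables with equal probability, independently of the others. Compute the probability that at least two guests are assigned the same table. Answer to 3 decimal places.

It's easier to compute the probability that all 12 are distinct.
P(all distinct) = 365/365 · 364/365 · ··· · 354/365 ≈ 0.833.
So the probability of at least one match is 1 − 0.833 = 0.167.

0.167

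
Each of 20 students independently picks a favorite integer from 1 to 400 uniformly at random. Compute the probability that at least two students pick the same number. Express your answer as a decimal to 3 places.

It's easier to compute the probability that all 20 are distinct.
P(all distinct) = 400/400 · 399/400 · ··· · 381/400 ≈ 0.617.
So the probability of at least one match is 1 − 0.617 = 0.383.

0.383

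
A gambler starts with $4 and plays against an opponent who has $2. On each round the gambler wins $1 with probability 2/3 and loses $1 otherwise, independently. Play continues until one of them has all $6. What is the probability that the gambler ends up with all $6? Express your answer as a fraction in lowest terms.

20/21

Let r = q/p = (1/3)/(2/3) = 1/2. The recurrence P(i) = p·P(i+1) + q·P(i−1) with P(0)=0, P(6)=1 gives P(i) = (1 − r^i)/(1 − r^6).
P(4) = (1 − (1/2)^4) / (1 − (1/2)^6) = 20/21.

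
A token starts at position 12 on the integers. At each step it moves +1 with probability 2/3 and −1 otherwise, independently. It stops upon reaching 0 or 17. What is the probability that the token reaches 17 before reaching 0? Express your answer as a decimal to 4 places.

0.9998

Let r = q/p = (1/3)/(2/3) = 1/2. The recurrence P(i) = p·P(i+1) + q·P(i−1) with P(0)=0, P(17)=1 gives P(i) = (1 − r^i)/(1 − r^17).
P(12) = (1 − (1/2)^12) / (1 − (1/2)^17) = 131040/131071 ≈ 0.9998.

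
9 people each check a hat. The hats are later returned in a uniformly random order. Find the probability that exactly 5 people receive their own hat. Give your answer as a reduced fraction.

Choose which 5 of the 9 are fixed: C(9,5) = 126 ways.
The remaining 4 must have no fixed point: D(4) = 9.
P = 126·9/362880 = 1/320.

1/320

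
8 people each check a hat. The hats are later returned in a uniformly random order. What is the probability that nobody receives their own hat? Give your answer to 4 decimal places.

0.3679

This is the derangement probability: permutations of 8 with no fixed point.
D(8) = 8! · (1 − 1/1! + 1/2! − ··· + (−1)^8/8!) = 14833.
P = 14833/40320 = 2119/5760 ≈ 0.3679.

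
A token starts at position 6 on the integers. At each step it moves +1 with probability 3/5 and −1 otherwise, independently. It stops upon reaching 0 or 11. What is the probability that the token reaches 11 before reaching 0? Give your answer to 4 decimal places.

Let r = q/p = (2/5)/(3/5) = 2/3. The recurrence P(i) = p·P(i+1) + q·P(i−1) with P(0)=0, P(11)=1 gives P(i) = (1 − r^i)/(1 − r^11).
P(6) = (1 − (2/3)^6) / (1 − (2/3)^11) = 161595/175099 ≈ 0.9229.

0.9229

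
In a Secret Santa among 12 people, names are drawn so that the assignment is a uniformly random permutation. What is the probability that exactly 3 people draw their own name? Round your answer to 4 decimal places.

Choose which 3 of the 12 are fixed: C(12,3) = 220 ways.
The remaining 9 must have no fixed point: D(9) = 133496.
P = 220·133496/479001600 = 16687/272160 ≈ 0.0613.

0.0613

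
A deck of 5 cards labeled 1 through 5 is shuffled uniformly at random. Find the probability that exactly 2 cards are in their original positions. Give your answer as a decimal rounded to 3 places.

Choose which 2 of the 5 are fixed: C(5,2) = 10 ways.
The remaining 3 must have no fixed point: D(3) = 2.
P = 10·2/120 = 1/6 ≈ 0.167.

0.167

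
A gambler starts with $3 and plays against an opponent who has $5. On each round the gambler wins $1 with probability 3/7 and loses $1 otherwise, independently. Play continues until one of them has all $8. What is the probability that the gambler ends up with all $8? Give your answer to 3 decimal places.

Let r = q/p = (4/7)/(3/7) = 4/3. The recurrence P(i) = p·P(i+1) + q·P(i−1) with P(0)=0, P(8)=1 gives P(i) = (1 − r^i)/(1 − r^8).
P(3) = (1 − (4/3)^3) / (1 − (4/3)^8) = 8991/58975 ≈ 0.152.

0.152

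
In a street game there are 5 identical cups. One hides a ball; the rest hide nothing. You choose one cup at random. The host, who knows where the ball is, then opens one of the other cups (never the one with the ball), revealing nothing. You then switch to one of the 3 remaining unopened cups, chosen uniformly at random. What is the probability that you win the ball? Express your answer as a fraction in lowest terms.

Your original cup holds the ball with probability 1/5, so the other 4 collectively hold it with probability 4/5.
The host can always find an empty cup to open, so this doesn't change that 4/5; it is now spread over the 3 remaining unopened cups.
P(win by switching) = (4/5) · (1/3) = 4/15.

4/15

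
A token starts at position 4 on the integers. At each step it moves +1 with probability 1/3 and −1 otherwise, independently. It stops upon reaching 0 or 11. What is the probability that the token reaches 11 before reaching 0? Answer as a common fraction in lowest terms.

Let r = q/p = (2/3)/(1/3) = 2. The recurrence P(i) = p·P(i+1) + q·P(i−1) with P(0)=0, P(11)=1 gives P(i) = (1 − r^i)/(1 − r^11).
P(4) = (1 − (2)^4) / (1 − (2)^11) = 15/2047.

15/2047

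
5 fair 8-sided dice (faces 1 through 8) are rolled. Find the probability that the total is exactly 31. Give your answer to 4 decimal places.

There are 8^5 = 32768 equally likely outcomes.
The number of ordered 5-tuples from {1,…,8} summing to 31 is 690.
P(sum = 31) = 690/32768 = 345/16384 ≈ 0.0211.

0.0211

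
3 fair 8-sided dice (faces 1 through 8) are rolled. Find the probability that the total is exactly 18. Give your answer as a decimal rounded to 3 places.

0.055

There are 8^3 = 512 equally likely outcomes.
The number of ordered 3-tuples from {1,…,8} summing to 18 is 28.
P(sum = 18) = 28/512 = 7/128 ≈ 0.055.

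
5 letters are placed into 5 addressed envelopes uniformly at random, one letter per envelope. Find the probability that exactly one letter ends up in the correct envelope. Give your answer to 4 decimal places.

0.3750

Choose which one is fixed: C(5,1) = 5 ways.
The remaining 4 must have no fixed point: D(4) = 9.
P = 5·9/120 = 3/8 ≈ 0.3750.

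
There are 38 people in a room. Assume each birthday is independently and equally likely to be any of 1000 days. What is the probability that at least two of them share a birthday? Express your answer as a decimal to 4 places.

0.5093

It's easier to compute the probability that all 38 are distinct.
P(all distinct) = 1000/1000 · 999/1000 · ··· · 963/1000 ≈ 0.4907.
So the probability of at least one match is 1 − 0.4907 = 0.5093.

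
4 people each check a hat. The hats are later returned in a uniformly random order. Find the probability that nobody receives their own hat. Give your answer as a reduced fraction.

3/8

This is the derangement probability: permutations of 4 with no fixed point.
D(4) = 4! · (1 − 1/1! + 1/2! − ··· + (−1)^4/4!) = 9.
P = 9/24 = 3/8.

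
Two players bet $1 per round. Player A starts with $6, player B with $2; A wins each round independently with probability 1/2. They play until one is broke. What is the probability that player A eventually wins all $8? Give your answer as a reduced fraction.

3/4

With a fair step, P(i) = ½P(i−1) + ½P(i+1) with P(0)=0, P(8)=1 has the linear solution P(i) = i/8.
P(6) = 6/8 = 3/4.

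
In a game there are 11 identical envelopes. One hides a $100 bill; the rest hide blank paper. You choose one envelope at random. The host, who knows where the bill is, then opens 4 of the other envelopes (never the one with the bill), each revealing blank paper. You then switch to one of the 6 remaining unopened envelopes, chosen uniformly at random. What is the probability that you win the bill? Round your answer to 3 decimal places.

Your original envelope holds the bill with probability 1/11, so the other 10 collectively hold it with probability 10/11.
The host can always find 4 empty envelopes to open, so the reveals don't change that 10/11; it is now spread over the 6 remaining unopened envelopes.
P(win by switching) = (10/11) · (1/6) = 5/33 ≈ 0.152.

0.152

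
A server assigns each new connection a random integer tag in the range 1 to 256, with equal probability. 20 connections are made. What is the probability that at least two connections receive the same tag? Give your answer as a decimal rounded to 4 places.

0.5332

It's easier to compute the probability that all 20 are distinct.
P(all distinct) = 256/256 · 255/256 · ··· · 237/256 ≈ 0.4668.
So the probability of at least one match is 1 − 0.4668 = 0.5332.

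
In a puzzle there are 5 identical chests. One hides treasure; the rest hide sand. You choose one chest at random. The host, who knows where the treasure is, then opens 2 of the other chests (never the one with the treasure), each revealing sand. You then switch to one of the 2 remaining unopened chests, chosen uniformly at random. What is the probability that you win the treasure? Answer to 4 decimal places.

0.4000

Your original chest holds the treasure with probability 1/5, so the other 4 collectively hold it with probability 4/5.
The host can always find 2 empty chests to open, so the reveals don't change that 4/5; it is now spread over the 2 remaining unopened chests.
P(win by switching) = (4/5) · (1/2) = 2/5 ≈ 0.4000.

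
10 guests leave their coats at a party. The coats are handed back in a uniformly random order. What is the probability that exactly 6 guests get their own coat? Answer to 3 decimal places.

Choose which 6 of the 10 are fixed: C(10,6) = 210 ways.
The remaining 4 must have no fixed point: D(4) = 9.
P = 210·9/3628800 = 1/1920 ≈ 0.001.

0.001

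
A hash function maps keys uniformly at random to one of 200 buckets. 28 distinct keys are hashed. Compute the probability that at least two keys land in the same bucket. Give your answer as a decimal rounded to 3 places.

0.862

It's easier to compute the probability that all 28 are distinct.
P(all distinct) = 200/200 · 199/200 · ··· · 173/200 ≈ 0.138.
So the probability of at least one match is 1 − 0.138 = 0.862.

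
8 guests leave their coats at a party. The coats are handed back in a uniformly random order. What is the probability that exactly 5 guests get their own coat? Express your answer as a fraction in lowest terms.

1/360

Choose which 5 of the 8 are fixed: C(8,5) = 56 ways.
The remaining 3 must have no fixed point: D(3) = 2.
P = 56·2/40320 = 1/360.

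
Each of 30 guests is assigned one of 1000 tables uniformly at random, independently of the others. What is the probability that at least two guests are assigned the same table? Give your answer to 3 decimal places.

It's easier to compute the probability that all 30 are distinct.
P(all distinct) = 1000/1000 · 999/1000 · ··· · 971/1000 ≈ 0.644.
So the probability of at least one match is 1 − 0.644 = 0.356.

0.356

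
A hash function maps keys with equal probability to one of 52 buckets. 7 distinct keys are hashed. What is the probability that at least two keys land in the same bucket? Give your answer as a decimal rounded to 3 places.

0.344

It's easier to compute the probability that all 7 are distinct.
P(all distinct) = 52/52 · 51/52 · ··· · 46/52 ≈ 0.656.
So the probability of at least one match is 1 − 0.656 = 0.344.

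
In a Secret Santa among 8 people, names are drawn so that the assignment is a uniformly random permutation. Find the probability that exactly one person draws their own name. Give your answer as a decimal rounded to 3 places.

0.368

Choose which one is fixed: C(8,1) = 8 ways.
The remaining 7 must have no fixed point: D(7) = 1854.
P = 8·1854/40320 = 103/280 ≈ 0.368.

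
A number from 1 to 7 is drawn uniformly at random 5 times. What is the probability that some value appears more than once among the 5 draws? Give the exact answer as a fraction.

2041/2401

P(all 5 different) = 7/7 · 6/7 · ··· · 3/7 = 360/2401.
P(at least two equal) = 1 − 360/2401 = 2041/2401.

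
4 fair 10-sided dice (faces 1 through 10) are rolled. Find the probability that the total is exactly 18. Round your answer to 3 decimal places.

There are 10^4 = 10000 equally likely outcomes.
The number of ordered 4-tuples from {1,…,10} summing to 18 is 540.
P(sum = 18) = 540/10000 = 27/500 ≈ 0.054.

0.054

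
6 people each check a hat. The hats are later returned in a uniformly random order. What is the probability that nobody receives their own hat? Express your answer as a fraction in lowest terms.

53/144

This is the derangement probability: permutations of 6 with no fixed point.
D(6) = 6! · (1 − 1/1! + 1/2! − ··· + (−1)^6/6!) = 265.
P = 265/720 = 53/144.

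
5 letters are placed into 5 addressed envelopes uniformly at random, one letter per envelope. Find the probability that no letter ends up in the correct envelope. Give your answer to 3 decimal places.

This is the derangement probability: permutations of 5 with no fixed point.
D(5) = 5! · (1 − 1/1! + 1/2! − ··· + (−1)^5/5!) = 44.
P = 44/120 = 11/30 ≈ 0.367.

0.367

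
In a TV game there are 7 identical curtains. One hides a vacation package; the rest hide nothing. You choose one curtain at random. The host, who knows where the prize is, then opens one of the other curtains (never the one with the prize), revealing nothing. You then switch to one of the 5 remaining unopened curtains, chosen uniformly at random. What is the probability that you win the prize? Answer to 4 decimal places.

Your original curtain holds the prize with probability 1/7, so the other 6 collectively hold it with probability 6/7.
The host can always find an empty curtain to open, so this doesn't change that 6/7; it is now spread over the 5 remaining unopened curtains.
P(win by switching) = (6/7) · (1/5) = 6/35 ≈ 0.1714.

0.1714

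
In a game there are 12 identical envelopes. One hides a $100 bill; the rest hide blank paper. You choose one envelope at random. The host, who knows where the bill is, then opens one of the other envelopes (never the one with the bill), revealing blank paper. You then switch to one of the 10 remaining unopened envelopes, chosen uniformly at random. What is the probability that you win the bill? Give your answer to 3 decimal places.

Your original envelope holds the bill with probability 1/12, so the other 11 collectively hold it with probability 11/12.
The host can always find an empty envelope to open, so this doesn't change that 11/12; it is now spread over the 10 remaining unopened envelopes.
P(win by switching) = (11/12) · (1/10) = 11/120 ≈ 0.092.

0.092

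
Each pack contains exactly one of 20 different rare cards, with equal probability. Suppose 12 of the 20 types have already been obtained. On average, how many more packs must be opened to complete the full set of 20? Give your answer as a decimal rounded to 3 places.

Starting from 12 distinct types, each trial gives a new one with probability (20−i)/20 when i types are held, so the wait for the next new type is 20/(20−i).
E = 20/8 + 20/7 + 20/6 + 20/5 + 20/4 + 20/3 + 20/2 + 20/1 = 761/14 ≈ 54.357.

54.357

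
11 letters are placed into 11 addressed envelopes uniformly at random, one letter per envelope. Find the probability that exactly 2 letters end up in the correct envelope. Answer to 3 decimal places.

Choose which 2 of the 11 are fixed: C(11,2) = 55 ways.
The remaining 9 must have no fixed point: D(9) = 133496.
P = 55·133496/39916800 = 16687/90720 ≈ 0.184.

0.184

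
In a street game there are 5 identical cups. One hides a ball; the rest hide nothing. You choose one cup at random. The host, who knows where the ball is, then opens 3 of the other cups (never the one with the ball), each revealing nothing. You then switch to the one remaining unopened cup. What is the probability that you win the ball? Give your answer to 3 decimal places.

0.800

Your original cup holds the ball with probability 1/5, so the other 4 collectively hold it with probability 4/5.
The host can always find 3 empty cups to open, so the reveals don't change that 4/5; it is now spread over the 1 remaining unopened cup.
P(win by switching) = (4/5) · (1/1) = 4/5 ≈ 0.800.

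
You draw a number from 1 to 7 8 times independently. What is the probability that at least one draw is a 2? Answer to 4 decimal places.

0.7086

P(no draw is a 2) = (6/7)^8 ≈ 0.2914.
P(at least one) = 1 − 0.2914 = 0.7086.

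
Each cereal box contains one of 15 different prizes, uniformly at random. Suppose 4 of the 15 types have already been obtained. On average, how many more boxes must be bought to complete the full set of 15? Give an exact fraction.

Starting from 4 distinct types, each trial gives a new one with probability (15−i)/15 when i types are held, so the wait for the next new type is 15/(15−i).
E = 15/11 + 15/10 + 15/9 + 15/8 + 15/7 + 15/6 + 15/5 + 15/4 + 15/3 + 15/2 + 15/1 = 83711/1848.

83711/1848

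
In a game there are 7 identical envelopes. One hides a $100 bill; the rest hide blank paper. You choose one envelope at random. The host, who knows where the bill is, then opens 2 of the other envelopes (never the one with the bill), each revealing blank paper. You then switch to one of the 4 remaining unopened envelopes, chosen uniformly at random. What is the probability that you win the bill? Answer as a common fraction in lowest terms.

Your original envelope holds the bill with probability 1/7, so the other 6 collectively hold it with probability 6/7.
The host can always find 2 empty envelopes to open, so the reveals don't change that 6/7; it is now spread over the 4 remaining unopened envelopes.
P(win by switching) = (6/7) · (1/4) = 3/14.

3/14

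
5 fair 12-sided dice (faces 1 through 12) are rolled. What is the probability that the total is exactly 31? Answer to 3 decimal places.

0.049

There are 12^5 = 248832 equally likely outcomes.
The number of ordered 5-tuples from {1,…,12} summing to 31 is 12255.
P(sum = 31) = 12255/248832 = 4085/82944 ≈ 0.049.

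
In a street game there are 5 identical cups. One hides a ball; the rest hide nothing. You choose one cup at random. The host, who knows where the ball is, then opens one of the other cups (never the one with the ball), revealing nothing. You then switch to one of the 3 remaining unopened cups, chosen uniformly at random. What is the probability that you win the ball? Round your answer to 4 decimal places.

0.2667

Your original cup holds the ball with probability 1/5, so the other 4 collectively hold it with probability 4/5.
The host can always find an empty cup to open, so this doesn't change that 4/5; it is now spread over the 3 remaining unopened cups.
P(win by switching) = (4/5) · (1/3) = 4/15 ≈ 0.2667.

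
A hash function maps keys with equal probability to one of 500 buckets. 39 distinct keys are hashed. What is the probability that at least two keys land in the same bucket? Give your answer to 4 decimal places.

0.7816

It's easier to compute the probability that all 39 are distinct.
P(all distinct) = 500/500 · 499/500 · ··· · 462/500 ≈ 0.2184.
So the probability of at least one match is 1 − 0.2184 = 0.7816.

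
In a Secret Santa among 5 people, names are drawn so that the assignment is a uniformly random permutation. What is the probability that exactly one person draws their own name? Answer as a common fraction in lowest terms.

Choose which one is fixed: C(5,1) = 5 ways.
The remaining 4 must have no fixed point: D(4) = 9.
P = 5·9/120 = 3/8.

3/8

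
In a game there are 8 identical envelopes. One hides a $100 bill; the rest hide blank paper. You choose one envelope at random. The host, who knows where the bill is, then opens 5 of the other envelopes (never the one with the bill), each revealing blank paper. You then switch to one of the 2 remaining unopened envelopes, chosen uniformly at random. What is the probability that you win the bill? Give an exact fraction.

7/16

Your original envelope holds the bill with probability 1/8, so the other 7 collectively hold it with probability 7/8.
The host can always find 5 empty envelopes to open, so the reveals don't change that 7/8; it is now spread over the 2 remaining unopened envelopes.
P(win by switching) = (7/8) · (1/2) = 7/16.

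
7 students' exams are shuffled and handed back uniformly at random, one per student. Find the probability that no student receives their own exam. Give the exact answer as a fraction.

103/280

This is the derangement probability: permutations of 7 with no fixed point.
D(7) = 7! · (1 − 1/1! + 1/2! − ··· + (−1)^7/7!) = 1854.
P = 1854/5040 = 103/280.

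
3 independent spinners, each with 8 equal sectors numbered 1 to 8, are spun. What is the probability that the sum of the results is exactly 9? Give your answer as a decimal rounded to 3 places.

There are 8^3 = 512 equally likely outcomes.
The number of ordered 3-tuples from {1,…,8} summing to 9 is 28.
P(sum = 9) = 28/512 = 7/128 ≈ 0.055.

0.055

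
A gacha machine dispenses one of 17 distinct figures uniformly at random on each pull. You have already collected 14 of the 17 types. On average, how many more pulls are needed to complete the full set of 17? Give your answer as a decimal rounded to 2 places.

Starting from 14 distinct types, each trial gives a new one with probability (17−i)/17 when i types are held, so the wait for the next new type is 17/(17−i).
E = 17/3 + 17/2 + 17/1 = 187/6 ≈ 31.17.

31.17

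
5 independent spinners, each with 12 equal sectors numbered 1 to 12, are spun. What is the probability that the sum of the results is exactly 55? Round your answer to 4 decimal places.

There are 12^5 = 248832 equally likely outcomes.
The number of ordered 5-tuples from {1,…,12} summing to 55 is 126.
P(sum = 55) = 126/248832 = 7/13824 ≈ 0.0005.

0.0005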